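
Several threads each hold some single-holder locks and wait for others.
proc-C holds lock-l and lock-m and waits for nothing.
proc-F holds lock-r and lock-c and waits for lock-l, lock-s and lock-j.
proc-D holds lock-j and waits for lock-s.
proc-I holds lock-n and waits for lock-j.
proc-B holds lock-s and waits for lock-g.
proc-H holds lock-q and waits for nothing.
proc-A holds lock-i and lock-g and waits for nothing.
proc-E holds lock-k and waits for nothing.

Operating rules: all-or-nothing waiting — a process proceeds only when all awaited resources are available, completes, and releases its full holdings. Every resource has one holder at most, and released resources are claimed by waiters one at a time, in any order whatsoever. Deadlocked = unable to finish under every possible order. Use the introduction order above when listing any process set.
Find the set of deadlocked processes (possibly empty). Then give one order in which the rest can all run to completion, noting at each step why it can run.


No process is deadlocked.
Key observation: all waits point, directly or indirectly, at processes that can finish, so nothing is permanently blocked.
One completion order for the rest: proc-A, proc-E, proc-C, proc-H, proc-B, proc-D, proc-F, proc-I.
Step-by-step check:
  proc-A: no waits; runs immediately, freeing lock-i and lock-g
  proc-E: no waits; runs immediately, freeing lock-k
  proc-C: no waits; runs immediately, freeing lock-l and lock-m
  proc-H: no waits; runs immediately, freeing lock-q
  proc-B waits on lock-g — all released -> runs and releases lock-s
  proc-D waits on lock-s — all released -> runs and releases lock-j
  proc-F waits on lock-l, lock-s and lock-j — all released -> runs and releases lock-r and lock-c
  proc-I waits on lock-j — all released -> runs and releases lock-n


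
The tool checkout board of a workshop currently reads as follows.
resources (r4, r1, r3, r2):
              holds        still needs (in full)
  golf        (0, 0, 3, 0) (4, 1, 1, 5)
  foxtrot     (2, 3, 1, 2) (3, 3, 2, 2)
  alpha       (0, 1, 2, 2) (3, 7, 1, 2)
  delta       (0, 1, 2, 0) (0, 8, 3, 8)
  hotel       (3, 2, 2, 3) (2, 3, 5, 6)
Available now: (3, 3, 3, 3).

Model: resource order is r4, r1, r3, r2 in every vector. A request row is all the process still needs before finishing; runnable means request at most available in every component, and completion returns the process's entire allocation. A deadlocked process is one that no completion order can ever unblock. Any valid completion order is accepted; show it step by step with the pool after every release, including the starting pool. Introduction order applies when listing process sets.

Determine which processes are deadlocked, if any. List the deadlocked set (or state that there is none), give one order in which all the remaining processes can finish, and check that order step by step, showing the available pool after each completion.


The deadlocked set is alpha, delta and hotel.
Key observation: after foxtrot, golf the pool peaks at (5, 6, 7, 5), and each blocked process is short somewhere: alpha on r1; delta on r1, r2; hotel on r2.
One completion order for the rest: foxtrot, golf. Step-by-step check:
  pool = (3, 3, 3, 3)
  run foxtrot (needs (3, 3, 2, 2), free (3, 3, 3, 3)); after release of (2, 3, 1, 2) the pool is (5, 6, 4, 5)
  run golf (needs (4, 1, 1, 5), free (5, 6, 4, 5)); after release of (0, 0, 3, 0) the pool is (5, 6, 7, 5)
The blocked processes can never fit:
  blocked: alpha wants (3, 7, 1, 2), pool (5, 6, 7, 5) — not enough r1
  blocked: delta wants (0, 8, 3, 8), pool (5, 6, 7, 5) — not enough r1 and r2
  blocked: hotel wants (2, 3, 5, 6), pool (5, 6, 7, 5) — not enough r2


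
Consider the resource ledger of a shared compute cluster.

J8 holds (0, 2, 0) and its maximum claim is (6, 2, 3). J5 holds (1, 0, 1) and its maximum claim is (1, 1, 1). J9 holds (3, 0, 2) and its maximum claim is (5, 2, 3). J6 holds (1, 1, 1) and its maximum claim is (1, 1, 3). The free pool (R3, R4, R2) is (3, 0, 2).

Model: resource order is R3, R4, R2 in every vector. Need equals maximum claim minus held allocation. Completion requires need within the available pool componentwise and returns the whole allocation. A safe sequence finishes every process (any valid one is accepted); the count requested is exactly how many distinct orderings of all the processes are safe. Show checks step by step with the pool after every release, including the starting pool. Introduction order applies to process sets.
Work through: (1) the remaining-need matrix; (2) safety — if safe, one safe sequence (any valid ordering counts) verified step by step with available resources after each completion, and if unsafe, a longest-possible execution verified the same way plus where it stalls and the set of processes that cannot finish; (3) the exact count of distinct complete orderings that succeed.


(1) Outstanding need per process (order R3, R4, R2):
  J8: (6, 0, 3)
  J5: (0, 1, 0)
  J9: (2, 2, 1)
  J6: (0, 0, 2)
(2) UNSAFE — no complete ordering exists.
Key observation: after J6, J5 the pool peaks at (5, 1, 4), and each blocked process is short somewhere: J8 on R3; J9 on R4.
The run J6, J5 cannot be extended any further. Step-by-step check:
  pool = (3, 0, 2)
  J6: need (0, 0, 2) fits (3, 0, 2); releases (1, 1, 1), pool now (4, 1, 3)
  J5: need (0, 1, 0) fits (4, 1, 3); releases (1, 0, 1), pool now (5, 1, 4)
  J8 cannot run: need (6, 0, 3) vs free (5, 1, 4) (insufficient R3)
  J9 cannot run: need (2, 2, 1) vs free (5, 1, 4) (insufficient R4)
Permanently blocked: J8 and J9.
(3) Precisely 0 of the possible complete orderings are safe sequences.


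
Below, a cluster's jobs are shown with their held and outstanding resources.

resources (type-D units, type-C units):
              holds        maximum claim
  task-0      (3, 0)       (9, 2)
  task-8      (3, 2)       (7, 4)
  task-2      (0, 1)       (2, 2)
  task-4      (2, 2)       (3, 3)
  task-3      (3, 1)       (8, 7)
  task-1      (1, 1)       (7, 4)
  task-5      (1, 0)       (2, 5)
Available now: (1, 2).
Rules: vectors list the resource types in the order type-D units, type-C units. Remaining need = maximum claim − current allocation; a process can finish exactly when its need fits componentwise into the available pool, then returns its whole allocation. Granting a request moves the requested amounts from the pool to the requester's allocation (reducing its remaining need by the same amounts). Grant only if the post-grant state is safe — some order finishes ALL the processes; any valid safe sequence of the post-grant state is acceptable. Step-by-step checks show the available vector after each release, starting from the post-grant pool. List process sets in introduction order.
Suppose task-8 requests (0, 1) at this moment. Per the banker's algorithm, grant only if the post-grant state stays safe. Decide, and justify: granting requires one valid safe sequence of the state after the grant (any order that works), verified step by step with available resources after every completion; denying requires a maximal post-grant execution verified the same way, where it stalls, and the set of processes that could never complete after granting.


DENY — the pretend-granted state is unsafe.
Key observation: after task-4, task-2 the pool peaks at (3, 4), and each blocked process is short somewhere: task-0 on type-D units; task-8 on type-D units; task-3 on type-D units, type-C units; task-1 on type-D units; task-5 on type-C units.
On the post-grant state, task-4, task-2 is a maximal run — nothing extends it. Check, step by step:
  pool = (1, 1)
  run task-4 (needs (1, 1), free (1, 1)); after release of (2, 2) the pool is (3, 3)
  run task-2 (needs (2, 1), free (3, 3)); after release of (0, 1) the pool is (3, 4)
  task-0 still needs (6, 2) but only (3, 4) is free — short on type-D units
  task-8 still needs (4, 1) but only (3, 4) is free — short on type-D units
  task-3 still needs (5, 6) but only (3, 4) is free — short on type-D units and type-C units
  task-1 still needs (6, 3) but only (3, 4) is free — short on type-D units
  task-5 still needs (1, 5) but only (3, 4) is free — short on type-C units
Had the request been granted, task-0, task-8, task-3, task-1 and task-5 could never finish.


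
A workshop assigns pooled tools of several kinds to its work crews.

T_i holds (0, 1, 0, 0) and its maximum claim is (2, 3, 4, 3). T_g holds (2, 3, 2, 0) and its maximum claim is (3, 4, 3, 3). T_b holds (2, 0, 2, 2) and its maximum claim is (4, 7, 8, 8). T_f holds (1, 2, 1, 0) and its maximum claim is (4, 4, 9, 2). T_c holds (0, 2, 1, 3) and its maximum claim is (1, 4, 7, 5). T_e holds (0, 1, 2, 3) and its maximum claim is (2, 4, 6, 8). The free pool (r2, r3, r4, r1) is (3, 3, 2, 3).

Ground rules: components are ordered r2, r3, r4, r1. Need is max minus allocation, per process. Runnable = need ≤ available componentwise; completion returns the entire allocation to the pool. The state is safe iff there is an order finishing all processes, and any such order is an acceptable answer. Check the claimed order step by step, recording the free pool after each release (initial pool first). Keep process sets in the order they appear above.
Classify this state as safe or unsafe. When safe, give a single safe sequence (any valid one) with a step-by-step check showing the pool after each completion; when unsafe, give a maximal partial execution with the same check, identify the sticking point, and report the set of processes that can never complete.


UNSAFE — no complete ordering exists.
Key observation: after T_g, T_i the pool peaks at (5, 7, 4, 3), and each blocked process is short somewhere: T_b on r4, r1; T_f on r4; T_c on r4; T_e on r1.
A maximal execution: T_g, T_i — then nothing else fits. Verifying each step:
  pool = (3, 3, 2, 3)
  T_g: need (1, 1, 1, 3) fits (3, 3, 2, 3); releases (2, 3, 2, 0), pool now (5, 6, 4, 3)
  T_i: need (2, 2, 4, 3) fits (5, 6, 4, 3); releases (0, 1, 0, 0), pool now (5, 7, 4, 3)
  T_b still needs (2, 7, 6, 6) but only (5, 7, 4, 3) is free — short on r4 and r1
  T_f still needs (3, 2, 8, 2) but only (5, 7, 4, 3) is free — short on r4
  T_c still needs (1, 2, 6, 2) but only (5, 7, 4, 3) is free — short on r4
  T_e still needs (2, 3, 4, 5) but only (5, 7, 4, 3) is free — short on r1
Never able to finish: T_b, T_f, T_c and T_e.


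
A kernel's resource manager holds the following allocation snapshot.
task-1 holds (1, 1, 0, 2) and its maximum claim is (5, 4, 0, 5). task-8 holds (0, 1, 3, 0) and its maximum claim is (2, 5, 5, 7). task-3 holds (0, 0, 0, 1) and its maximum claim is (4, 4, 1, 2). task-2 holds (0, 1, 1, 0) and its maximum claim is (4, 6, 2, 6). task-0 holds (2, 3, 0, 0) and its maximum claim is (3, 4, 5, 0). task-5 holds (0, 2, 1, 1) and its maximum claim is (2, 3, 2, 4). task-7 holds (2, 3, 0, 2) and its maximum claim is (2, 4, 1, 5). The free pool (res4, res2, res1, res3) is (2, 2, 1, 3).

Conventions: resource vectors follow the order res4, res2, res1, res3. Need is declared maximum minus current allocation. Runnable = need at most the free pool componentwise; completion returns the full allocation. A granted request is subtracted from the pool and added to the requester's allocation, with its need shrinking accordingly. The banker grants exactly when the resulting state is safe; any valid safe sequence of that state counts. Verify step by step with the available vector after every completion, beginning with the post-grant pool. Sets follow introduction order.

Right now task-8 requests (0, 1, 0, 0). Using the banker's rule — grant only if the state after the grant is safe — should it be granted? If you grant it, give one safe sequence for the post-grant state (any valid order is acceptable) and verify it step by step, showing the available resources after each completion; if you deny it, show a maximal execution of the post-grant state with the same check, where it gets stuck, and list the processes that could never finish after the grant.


GRANT: granting preserves safety; a valid post-grant sequence is task-7, task-5, task-2, task-1, task-3, task-8, task-0.
Key observation: even at the reduced pool (2, 1, 1, 3), task-7 fits immediately, so safety survives the grant.
Step-by-step check of the post-grant state:
  pool = (2, 1, 1, 3)
  run task-7 (needs (0, 1, 1, 3), free (2, 1, 1, 3)); after release of (2, 3, 0, 2) the pool is (4, 4, 1, 5)
  run task-5 (needs (2, 1, 1, 3), free (4, 4, 1, 5)); after release of (0, 2, 1, 1) the pool is (4, 6, 2, 6)
  run task-2 (needs (4, 5, 1, 6), free (4, 6, 2, 6)); after release of (0, 1, 1, 0) the pool is (4, 7, 3, 6)
  run task-1 (needs (4, 3, 0, 3), free (4, 7, 3, 6)); after release of (1, 1, 0, 2) the pool is (5, 8, 3, 8)
  run task-3 (needs (4, 4, 1, 1), free (5, 8, 3, 8)); after release of (0, 0, 0, 1) the pool is (5, 8, 3, 9)
  run task-8 (needs (2, 3, 2, 7), free (5, 8, 3, 9)); after release of (0, 2, 3, 0) the pool is (5, 10, 6, 9)
  run task-0 (needs (1, 1, 5, 0), free (5, 10, 6, 9)); after release of (2, 3, 0, 0) the pool is (7, 13, 6, 9)


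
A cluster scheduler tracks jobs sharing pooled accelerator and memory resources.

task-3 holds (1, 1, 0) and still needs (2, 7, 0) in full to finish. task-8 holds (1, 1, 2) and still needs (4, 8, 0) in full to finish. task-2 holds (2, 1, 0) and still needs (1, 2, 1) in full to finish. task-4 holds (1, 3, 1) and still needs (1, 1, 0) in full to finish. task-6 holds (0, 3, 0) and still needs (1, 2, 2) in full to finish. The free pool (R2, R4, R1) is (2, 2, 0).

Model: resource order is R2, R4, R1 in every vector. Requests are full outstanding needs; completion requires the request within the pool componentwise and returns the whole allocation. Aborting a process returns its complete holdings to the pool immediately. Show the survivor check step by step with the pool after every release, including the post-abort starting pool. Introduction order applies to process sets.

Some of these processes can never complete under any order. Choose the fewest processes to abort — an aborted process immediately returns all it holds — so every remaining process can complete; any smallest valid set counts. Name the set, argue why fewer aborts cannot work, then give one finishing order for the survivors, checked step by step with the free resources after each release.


Minimum abort set: task-8.
Key observation: before aborting task-8, task-6 was permanently blocked — no order could ever run it; afterwards it completes at step 1.
Minimality: the empty abort set fails — the state is deadlocked as it stands.
One survivor order: task-6, task-4, task-3, task-2. Step-by-step check (post-abort pool first):
  pool = (3, 3, 2)
  task-6 needs (1, 2, 2) <= (3, 3, 2) -> finishes; pool += (0, 3, 0) = (3, 6, 2)
  task-4 needs (1, 1, 0) <= (3, 6, 2) -> finishes; pool += (1, 3, 1) = (4, 9, 3)
  task-3 needs (2, 7, 0) <= (4, 9, 3) -> finishes; pool += (1, 1, 0) = (5, 10, 3)
  task-2 needs (1, 2, 1) <= (5, 10, 3) -> finishes; pool += (2, 1, 0) = (7, 11, 3)


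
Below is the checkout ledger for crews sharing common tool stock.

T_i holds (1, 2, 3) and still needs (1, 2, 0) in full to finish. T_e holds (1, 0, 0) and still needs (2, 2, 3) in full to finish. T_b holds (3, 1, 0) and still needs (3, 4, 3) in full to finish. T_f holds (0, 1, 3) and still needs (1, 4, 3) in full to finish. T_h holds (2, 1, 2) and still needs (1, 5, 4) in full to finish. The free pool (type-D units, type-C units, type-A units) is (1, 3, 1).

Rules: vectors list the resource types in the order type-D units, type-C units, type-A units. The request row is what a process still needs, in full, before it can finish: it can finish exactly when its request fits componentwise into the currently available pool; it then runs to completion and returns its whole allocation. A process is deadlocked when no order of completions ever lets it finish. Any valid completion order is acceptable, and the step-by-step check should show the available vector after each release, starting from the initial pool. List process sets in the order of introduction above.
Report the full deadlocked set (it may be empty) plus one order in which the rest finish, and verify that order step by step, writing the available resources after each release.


No process is deadlocked.
Key observation: the pool covers T_i at once, and every later process fits after earlier releases.
One completion order for the rest: T_i, T_h, T_f, T_b, T_e. Walking it through:
  pool = (1, 3, 1)
  run T_i (needs (1, 2, 0), free (1, 3, 1)); after release of (1, 2, 3) the pool is (2, 5, 4)
  run T_h (needs (1, 5, 4), free (2, 5, 4)); after release of (2, 1, 2) the pool is (4, 6, 6)
  run T_f (needs (1, 4, 3), free (4, 6, 6)); after release of (0, 1, 3) the pool is (4, 7, 9)
  run T_b (needs (3, 4, 3), free (4, 7, 9)); after release of (3, 1, 0) the pool is (7, 8, 9)
  run T_e (needs (2, 2, 3), free (7, 8, 9)); after release of (1, 0, 0) the pool is (8, 8, 9)


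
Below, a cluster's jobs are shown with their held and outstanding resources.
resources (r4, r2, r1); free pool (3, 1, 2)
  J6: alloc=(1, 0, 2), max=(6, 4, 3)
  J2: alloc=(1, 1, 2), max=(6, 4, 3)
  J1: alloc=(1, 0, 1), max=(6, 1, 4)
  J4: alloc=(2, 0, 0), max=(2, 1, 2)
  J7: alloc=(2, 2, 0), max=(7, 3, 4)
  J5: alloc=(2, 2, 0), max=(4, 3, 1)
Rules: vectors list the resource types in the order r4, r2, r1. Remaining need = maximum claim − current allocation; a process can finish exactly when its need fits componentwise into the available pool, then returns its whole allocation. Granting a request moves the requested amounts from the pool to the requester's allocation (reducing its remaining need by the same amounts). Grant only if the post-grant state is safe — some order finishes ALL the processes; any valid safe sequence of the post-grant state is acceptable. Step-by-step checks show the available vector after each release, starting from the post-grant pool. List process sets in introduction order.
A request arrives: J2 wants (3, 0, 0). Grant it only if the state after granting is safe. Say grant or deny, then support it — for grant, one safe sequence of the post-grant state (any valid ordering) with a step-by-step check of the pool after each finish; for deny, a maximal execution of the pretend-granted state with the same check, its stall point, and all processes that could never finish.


GRANT — the state after the grant stays safe, e.g. via J4, J5, J2, J7, J6, J1.
Key observation: even at the reduced pool (0, 1, 2), J4 fits immediately, so safety survives the grant.
Check on the post-grant state, step by step:
  pool = (0, 1, 2)
  run J4 (needs (0, 1, 2), free (0, 1, 2)); after release of (2, 0, 0) the pool is (2, 1, 2)
  run J5 (needs (2, 1, 1), free (2, 1, 2)); after release of (2, 2, 0) the pool is (4, 3, 2)
  run J2 (needs (2, 3, 1), free (4, 3, 2)); after release of (4, 1, 2) the pool is (8, 4, 4)
  run J7 (needs (5, 1, 4), free (8, 4, 4)); after release of (2, 2, 0) the pool is (10, 6, 4)
  run J6 (needs (5, 4, 1), free (10, 6, 4)); after release of (1, 0, 2) the pool is (11, 6, 6)
  run J1 (needs (5, 1, 3), free (11, 6, 6)); after release of (1, 0, 1) the pool is (12, 6, 7)


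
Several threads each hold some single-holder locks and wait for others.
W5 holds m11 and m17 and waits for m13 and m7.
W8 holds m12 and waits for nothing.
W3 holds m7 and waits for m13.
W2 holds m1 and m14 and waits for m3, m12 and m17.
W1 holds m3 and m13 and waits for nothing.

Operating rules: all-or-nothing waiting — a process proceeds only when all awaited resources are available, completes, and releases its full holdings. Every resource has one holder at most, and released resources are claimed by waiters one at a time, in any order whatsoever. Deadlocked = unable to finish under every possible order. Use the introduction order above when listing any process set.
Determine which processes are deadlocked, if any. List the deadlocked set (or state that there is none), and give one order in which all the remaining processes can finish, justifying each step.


No process is deadlocked.
Key observation: there is no circular wait here — follow any chain and it reaches a process that is free to run now.
One completion order for the rest: W1, W8, W3, W5, W2.
Walking it through:
  run W1 (it waits on nothing); releases m3 and m13
  run W8 (it waits on nothing); releases m12
  W3: everything it awaited (m13) is free; runs, freeing m7
  W5: everything it awaited (m13 and m7) is free; runs, freeing m11 and m17
  W2: everything it awaited (m3, m12 and m17) is free; runs, freeing m1 and m14


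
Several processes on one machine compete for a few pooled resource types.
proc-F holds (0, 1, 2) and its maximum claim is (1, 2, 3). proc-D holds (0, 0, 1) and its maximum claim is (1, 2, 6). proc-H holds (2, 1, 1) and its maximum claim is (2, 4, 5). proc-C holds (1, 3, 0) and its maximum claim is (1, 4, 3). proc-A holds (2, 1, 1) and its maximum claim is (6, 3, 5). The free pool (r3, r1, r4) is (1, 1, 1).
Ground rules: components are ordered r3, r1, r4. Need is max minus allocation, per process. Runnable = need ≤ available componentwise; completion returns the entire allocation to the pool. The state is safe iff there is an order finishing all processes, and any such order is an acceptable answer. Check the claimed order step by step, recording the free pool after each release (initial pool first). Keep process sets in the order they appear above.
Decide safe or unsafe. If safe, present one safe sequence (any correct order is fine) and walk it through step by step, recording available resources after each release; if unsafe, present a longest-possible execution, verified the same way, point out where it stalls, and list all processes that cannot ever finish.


The state is UNSAFE.
Key observation: the wall is r4: completing proc-F, proc-C brings the pool only to (2, 5, 3), and all the rest need more.
A maximal execution: proc-F, proc-C — then nothing else fits. Verifying each step:
  pool = (1, 1, 1)
  run proc-F (needs (1, 1, 1), free (1, 1, 1)); after release of (0, 1, 2) the pool is (1, 2, 3)
  run proc-C (needs (0, 1, 3), free (1, 2, 3)); after release of (1, 3, 0) the pool is (2, 5, 3)
  proc-D cannot run: need (1, 2, 5) vs free (2, 5, 3) (insufficient r4)
  proc-H cannot run: need (0, 3, 4) vs free (2, 5, 3) (insufficient r4)
  proc-A cannot run: need (4, 2, 4) vs free (2, 5, 3) (insufficient r3 and r4)
Never able to finish: proc-D, proc-H and proc-A.


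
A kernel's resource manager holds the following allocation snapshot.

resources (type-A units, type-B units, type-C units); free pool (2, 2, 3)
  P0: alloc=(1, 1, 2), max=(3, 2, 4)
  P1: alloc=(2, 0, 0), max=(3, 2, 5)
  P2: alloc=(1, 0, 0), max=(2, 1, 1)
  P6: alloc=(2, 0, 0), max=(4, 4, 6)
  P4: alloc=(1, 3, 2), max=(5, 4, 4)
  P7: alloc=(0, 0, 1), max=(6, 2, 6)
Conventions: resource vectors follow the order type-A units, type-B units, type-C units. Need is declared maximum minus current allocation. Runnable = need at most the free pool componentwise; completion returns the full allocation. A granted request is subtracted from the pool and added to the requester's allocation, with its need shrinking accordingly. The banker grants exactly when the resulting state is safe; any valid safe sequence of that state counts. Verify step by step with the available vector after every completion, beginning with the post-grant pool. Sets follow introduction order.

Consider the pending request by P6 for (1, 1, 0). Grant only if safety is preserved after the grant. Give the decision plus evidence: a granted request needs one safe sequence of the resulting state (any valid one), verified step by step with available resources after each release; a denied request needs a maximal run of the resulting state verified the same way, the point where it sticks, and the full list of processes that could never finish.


GRANT. The post-grant state is safe; one safe sequence: P2, P0, P1, P4, P6, P7.
Key observation: the transfer keeps a workable pool ((1, 1, 3)); P2 starts the safe sequence.
Step-by-step check of the post-grant state:
  pool = (1, 1, 3)
  run P2 (needs (1, 1, 1), free (1, 1, 3)); after release of (1, 0, 0) the pool is (2, 1, 3)
  run P0 (needs (2, 1, 2), free (2, 1, 3)); after release of (1, 1, 2) the pool is (3, 2, 5)
  run P1 (needs (1, 2, 5), free (3, 2, 5)); after release of (2, 0, 0) the pool is (5, 2, 5)
  run P4 (needs (4, 1, 2), free (5, 2, 5)); after release of (1, 3, 2) the pool is (6, 5, 7)
  run P6 (needs (1, 3, 6), free (6, 5, 7)); after release of (3, 1, 0) the pool is (9, 6, 7)
  run P7 (needs (6, 2, 5), free (9, 6, 7)); after release of (0, 0, 1) the pool is (9, 6, 8)


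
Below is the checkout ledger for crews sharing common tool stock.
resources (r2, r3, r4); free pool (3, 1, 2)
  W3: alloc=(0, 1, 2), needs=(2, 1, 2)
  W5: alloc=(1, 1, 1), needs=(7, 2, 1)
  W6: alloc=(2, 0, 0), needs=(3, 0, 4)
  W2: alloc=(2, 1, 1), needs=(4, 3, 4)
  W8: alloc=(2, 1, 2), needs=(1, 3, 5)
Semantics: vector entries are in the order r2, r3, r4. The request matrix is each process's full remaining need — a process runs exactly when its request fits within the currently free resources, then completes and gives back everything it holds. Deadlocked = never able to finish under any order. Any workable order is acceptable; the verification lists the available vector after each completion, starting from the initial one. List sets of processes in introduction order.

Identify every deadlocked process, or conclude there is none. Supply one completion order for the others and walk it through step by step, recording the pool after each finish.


Deadlocked set: W5, W2 and W8.
Key observation: after W3, W6 the pool peaks at (5, 2, 4), and each blocked process is short somewhere: W5 on r2; W2 on r3; W8 on r3, r4.
A valid finishing order for the others: W3, W6. Verifying each step:
  pool = (3, 1, 2)
  run W3 (needs (2, 1, 2), free (3, 1, 2)); after release of (0, 1, 2) the pool is (3, 2, 4)
  run W6 (needs (3, 0, 4), free (3, 2, 4)); after release of (2, 0, 0) the pool is (5, 2, 4)
The blocked processes can never fit:
  W5 still needs (7, 2, 1) but only (5, 2, 4) is free — short on r2
  W2 still needs (4, 3, 4) but only (5, 2, 4) is free — short on r3
  W8 still needs (1, 3, 5) but only (5, 2, 4) is free — short on r3 and r4


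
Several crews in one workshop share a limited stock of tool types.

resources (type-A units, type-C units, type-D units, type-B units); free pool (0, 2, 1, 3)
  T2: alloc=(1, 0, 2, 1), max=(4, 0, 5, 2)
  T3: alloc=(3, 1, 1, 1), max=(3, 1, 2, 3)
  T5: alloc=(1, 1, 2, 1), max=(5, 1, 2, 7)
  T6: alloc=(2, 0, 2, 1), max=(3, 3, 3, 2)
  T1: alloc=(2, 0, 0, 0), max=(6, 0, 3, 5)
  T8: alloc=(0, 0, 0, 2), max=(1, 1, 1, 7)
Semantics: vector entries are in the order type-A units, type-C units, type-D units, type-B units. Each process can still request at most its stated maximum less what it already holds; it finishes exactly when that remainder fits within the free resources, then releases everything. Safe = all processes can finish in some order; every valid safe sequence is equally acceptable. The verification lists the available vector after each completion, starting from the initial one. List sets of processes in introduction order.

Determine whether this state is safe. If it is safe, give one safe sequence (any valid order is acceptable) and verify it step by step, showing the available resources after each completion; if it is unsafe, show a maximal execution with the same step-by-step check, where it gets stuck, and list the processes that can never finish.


The state is SAFE; one workable sequence: T3, T6, T2, T5, T1, T8.
Key observation: the order's first zero-slack moment is T3 ((0, 0, 1, 2) needed, (0, 2, 1, 3) free — a requested resource with nothing to spare).
Verifying each step:
  pool = (0, 2, 1, 3)
  T3: need (0, 0, 1, 2) fits (0, 2, 1, 3); releases (3, 1, 1, 1), pool now (3, 3, 2, 4)
  T6: need (1, 3, 1, 1) fits (3, 3, 2, 4); releases (2, 0, 2, 1), pool now (5, 3, 4, 5)
  T2: need (3, 0, 3, 1) fits (5, 3, 4, 5); releases (1, 0, 2, 1), pool now (6, 3, 6, 6)
  T5: need (4, 0, 0, 6) fits (6, 3, 6, 6); releases (1, 1, 2, 1), pool now (7, 4, 8, 7)
  T1: need (4, 0, 3, 5) fits (7, 4, 8, 7); releases (2, 0, 0, 0), pool now (9, 4, 8, 7)
  T8: need (1, 1, 1, 5) fits (9, 4, 8, 7); releases (0, 0, 0, 2), pool now (9, 4, 8, 9)


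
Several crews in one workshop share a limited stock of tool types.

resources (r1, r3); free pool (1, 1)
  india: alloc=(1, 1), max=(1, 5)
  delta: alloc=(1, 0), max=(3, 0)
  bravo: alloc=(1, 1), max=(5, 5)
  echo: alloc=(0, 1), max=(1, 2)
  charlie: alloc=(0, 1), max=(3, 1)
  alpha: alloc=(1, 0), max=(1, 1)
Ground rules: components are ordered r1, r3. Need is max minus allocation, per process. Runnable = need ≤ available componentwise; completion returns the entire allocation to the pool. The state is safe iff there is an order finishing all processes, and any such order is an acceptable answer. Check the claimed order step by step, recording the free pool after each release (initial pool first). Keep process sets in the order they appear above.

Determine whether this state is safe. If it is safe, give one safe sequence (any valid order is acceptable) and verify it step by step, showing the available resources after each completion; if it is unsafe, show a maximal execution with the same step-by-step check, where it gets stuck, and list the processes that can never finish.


UNSAFE — no complete ordering exists.
Key observation: once alpha, echo, delta, charlie finish, the pool peaks at (3, 3) — and every remaining process still needs more r3 than that.
Going as far as possible: alpha, echo, delta, charlie; after that, nothing fits. Walking it through:
  pool = (1, 1)
  alpha needs (0, 1) <= (1, 1) -> finishes; pool += (1, 0) = (2, 1)
  echo needs (1, 1) <= (2, 1) -> finishes; pool += (0, 1) = (2, 2)
  delta needs (2, 0) <= (2, 2) -> finishes; pool += (1, 0) = (3, 2)
  charlie needs (3, 0) <= (3, 2) -> finishes; pool += (0, 1) = (3, 3)
  india still needs (0, 4) but only (3, 3) is free — short on r3
  bravo still needs (4, 4) but only (3, 3) is free — short on r1 and r3
Never able to finish: india and bravo.


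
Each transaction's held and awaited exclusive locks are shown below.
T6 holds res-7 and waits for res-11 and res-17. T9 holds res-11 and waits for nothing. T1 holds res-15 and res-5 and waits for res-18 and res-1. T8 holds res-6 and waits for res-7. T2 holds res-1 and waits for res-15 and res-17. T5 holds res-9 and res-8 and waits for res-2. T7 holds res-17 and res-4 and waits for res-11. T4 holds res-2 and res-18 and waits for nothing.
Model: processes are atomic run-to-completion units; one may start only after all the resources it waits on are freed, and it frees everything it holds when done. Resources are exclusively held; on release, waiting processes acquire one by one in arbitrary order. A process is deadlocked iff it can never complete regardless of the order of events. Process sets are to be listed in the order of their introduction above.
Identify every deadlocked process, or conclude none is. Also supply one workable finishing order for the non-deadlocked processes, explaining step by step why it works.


Deadlocked: T1 and T2.
Key observation: along T1 -> T2 -> T1, each member waits on what the next one holds — a deadlock; no other process is dragged down with it.
One completion order for the rest: T4, T9, T7, T6, T5, T8.
Check, step by step:
  T4: no waits; runs immediately, freeing res-2 and res-18
  T9: no waits; runs immediately, freeing res-11
  T7 waits on res-11 — all released -> runs and releases res-17 and res-4
  T6 waits on res-11 and res-17 — all released -> runs and releases res-7
  T5 waits on res-2 — all released -> runs and releases res-9 and res-8
  T8 waits on res-7 — all released -> runs and releases res-6


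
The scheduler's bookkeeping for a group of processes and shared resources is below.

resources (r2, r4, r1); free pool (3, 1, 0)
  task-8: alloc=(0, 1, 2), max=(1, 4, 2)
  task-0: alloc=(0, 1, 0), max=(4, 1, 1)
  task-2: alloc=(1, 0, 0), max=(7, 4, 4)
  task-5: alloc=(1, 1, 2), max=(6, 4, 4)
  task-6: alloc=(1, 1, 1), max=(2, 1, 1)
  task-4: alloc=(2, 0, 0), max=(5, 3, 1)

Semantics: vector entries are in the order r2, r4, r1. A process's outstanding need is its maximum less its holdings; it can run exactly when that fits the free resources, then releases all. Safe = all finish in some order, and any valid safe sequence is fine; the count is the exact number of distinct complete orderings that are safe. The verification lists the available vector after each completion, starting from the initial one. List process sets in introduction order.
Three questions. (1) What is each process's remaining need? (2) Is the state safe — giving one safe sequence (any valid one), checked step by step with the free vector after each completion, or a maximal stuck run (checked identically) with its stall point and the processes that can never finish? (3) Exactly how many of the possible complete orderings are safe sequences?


(1) Outstanding need per process (order r2, r4, r1):
  task-8: (1, 3, 0)
  task-0: (4, 0, 1)
  task-2: (6, 4, 4)
  task-5: (5, 3, 2)
  task-6: (1, 0, 0)
  task-4: (3, 3, 1)
(2) SAFE, for example via the order task-6, task-0, task-4, task-8, task-5, task-2.
Key observation: reading the order forward, task-0 is the first process whose need (4, 0, 1) meets the free pool (4, 2, 1) exactly on a resource it requests.
Verifying each step:
  pool = (3, 1, 0)
  task-6 needs (1, 0, 0) <= (3, 1, 0) -> finishes; pool += (1, 1, 1) = (4, 2, 1)
  task-0 needs (4, 0, 1) <= (4, 2, 1) -> finishes; pool += (0, 1, 0) = (4, 3, 1)
  task-4 needs (3, 3, 1) <= (4, 3, 1) -> finishes; pool += (2, 0, 0) = (6, 3, 1)
  task-8 needs (1, 3, 0) <= (6, 3, 1) -> finishes; pool += (0, 1, 2) = (6, 4, 3)
  task-5 needs (5, 3, 2) <= (6, 4, 3) -> finishes; pool += (1, 1, 2) = (7, 5, 5)
  task-2 needs (6, 4, 4) <= (7, 5, 5) -> finishes; pool += (1, 0, 0) = (8, 5, 5)
(3) The exact count: 2 of the possible complete orderings are safe sequences.


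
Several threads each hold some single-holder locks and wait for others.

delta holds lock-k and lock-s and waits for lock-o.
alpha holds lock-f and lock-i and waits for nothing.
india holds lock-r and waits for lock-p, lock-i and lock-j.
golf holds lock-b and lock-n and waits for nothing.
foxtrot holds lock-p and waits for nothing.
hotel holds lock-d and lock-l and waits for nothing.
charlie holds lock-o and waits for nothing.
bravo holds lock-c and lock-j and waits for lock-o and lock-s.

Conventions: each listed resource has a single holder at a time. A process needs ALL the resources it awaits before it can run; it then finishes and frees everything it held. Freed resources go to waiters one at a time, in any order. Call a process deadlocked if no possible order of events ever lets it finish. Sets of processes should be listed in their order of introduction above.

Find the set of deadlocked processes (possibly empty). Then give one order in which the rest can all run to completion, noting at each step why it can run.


No process is deadlocked.
Key observation: although several processes wait, no cycle exists — each chain bottoms out at a free runner.
A valid finishing order for the others: charlie, alpha, delta, bravo, foxtrot, golf, india, hotel.
Verifying each step:
  charlie: no waits; runs immediately, freeing lock-o
  alpha: no waits; runs immediately, freeing lock-f and lock-i
  delta: everything it awaited (lock-o) is free; runs, freeing lock-k and lock-s
  bravo: everything it awaited (lock-o and lock-s) is free; runs, freeing lock-c and lock-j
  foxtrot: no waits; runs immediately, freeing lock-p
  golf: no waits; runs immediately, freeing lock-b and lock-n
  india: everything it awaited (lock-p, lock-i and lock-j) is free; runs, freeing lock-r
  hotel: no waits; runs immediately, freeing lock-d and lock-l


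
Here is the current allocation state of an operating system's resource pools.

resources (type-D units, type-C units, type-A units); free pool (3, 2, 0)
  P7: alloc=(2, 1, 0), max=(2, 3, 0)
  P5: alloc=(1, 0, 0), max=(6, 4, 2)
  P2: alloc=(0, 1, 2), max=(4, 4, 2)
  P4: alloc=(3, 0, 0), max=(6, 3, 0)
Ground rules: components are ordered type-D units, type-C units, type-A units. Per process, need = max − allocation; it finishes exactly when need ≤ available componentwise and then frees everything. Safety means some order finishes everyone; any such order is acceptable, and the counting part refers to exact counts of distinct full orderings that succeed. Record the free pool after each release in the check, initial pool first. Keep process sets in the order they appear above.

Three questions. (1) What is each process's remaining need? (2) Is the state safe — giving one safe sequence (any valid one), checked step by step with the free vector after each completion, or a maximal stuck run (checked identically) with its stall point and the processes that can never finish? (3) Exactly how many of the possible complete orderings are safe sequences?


(1) Need matrix, components ordered type-D units, type-C units, type-A units:
  P7: (0, 2, 0)
  P5: (5, 4, 2)
  P2: (4, 3, 0)
  P4: (3, 3, 0)
(2) The state is SAFE; one workable sequence: P7, P2, P4, P5.
Key observation: reading the order forward, P7 is the first process whose need (0, 2, 0) meets the free pool (3, 2, 0) exactly on a resource it requests.
Walking it through:
  pool = (3, 2, 0)
  run P7 (needs (0, 2, 0), free (3, 2, 0)); after release of (2, 1, 0) the pool is (5, 3, 0)
  run P2 (needs (4, 3, 0), free (5, 3, 0)); after release of (0, 1, 2) the pool is (5, 4, 2)
  run P4 (needs (3, 3, 0), free (5, 4, 2)); after release of (3, 0, 0) the pool is (8, 4, 2)
  run P5 (needs (5, 4, 2), free (8, 4, 2)); after release of (1, 0, 0) the pool is (9, 4, 2)
(3) Exactly 3 of the possible complete orderings are safe sequences.


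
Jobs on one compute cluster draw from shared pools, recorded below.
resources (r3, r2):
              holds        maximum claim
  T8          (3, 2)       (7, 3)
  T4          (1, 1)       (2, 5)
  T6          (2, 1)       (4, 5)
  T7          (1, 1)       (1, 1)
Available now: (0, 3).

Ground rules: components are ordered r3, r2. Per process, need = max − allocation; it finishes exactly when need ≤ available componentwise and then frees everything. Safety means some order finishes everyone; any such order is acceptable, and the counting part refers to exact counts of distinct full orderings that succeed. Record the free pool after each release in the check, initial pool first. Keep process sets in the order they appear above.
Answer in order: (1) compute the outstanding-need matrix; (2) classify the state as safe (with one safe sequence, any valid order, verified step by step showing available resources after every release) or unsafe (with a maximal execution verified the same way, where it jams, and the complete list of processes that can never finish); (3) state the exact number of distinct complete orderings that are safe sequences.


(1) Need matrix, components ordered r3, r2:
  T8: (4, 1)
  T4: (1, 4)
  T6: (2, 4)
  T7: (0, 0)
(2) SAFE. One safe sequence: T7, T4, T6, T8.
Key observation: the first exact fit in this order is T4 — it needs (1, 4) with (1, 4) free, meeting a requested resource to the last unit.
Walking it through:
  pool = (0, 3)
  T7 needs (0, 0) <= (0, 3) -> finishes; pool += (1, 1) = (1, 4)
  T4 needs (1, 4) <= (1, 4) -> finishes; pool += (1, 1) = (2, 5)
  T6 needs (2, 4) <= (2, 5) -> finishes; pool += (2, 1) = (4, 6)
  T8 needs (4, 1) <= (4, 6) -> finishes; pool += (3, 2) = (7, 8)
(3) The exact count: 1 of the possible complete orderings is a safe sequence.


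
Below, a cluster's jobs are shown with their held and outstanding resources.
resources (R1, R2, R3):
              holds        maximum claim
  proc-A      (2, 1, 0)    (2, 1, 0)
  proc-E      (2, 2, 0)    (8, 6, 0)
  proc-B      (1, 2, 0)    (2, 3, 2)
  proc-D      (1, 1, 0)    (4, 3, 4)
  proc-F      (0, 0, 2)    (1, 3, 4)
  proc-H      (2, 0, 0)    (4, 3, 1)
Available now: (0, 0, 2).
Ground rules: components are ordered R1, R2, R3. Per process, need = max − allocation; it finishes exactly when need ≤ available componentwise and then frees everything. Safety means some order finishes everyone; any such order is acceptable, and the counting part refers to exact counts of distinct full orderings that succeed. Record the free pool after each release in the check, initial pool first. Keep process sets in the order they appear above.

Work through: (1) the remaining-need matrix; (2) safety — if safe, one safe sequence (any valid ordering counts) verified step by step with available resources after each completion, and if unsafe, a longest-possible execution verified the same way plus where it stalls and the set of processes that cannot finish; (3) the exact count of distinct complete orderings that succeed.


(1) Outstanding need per process (order R1, R2, R3):
  proc-A: (0, 0, 0)
  proc-E: (6, 4, 0)
  proc-B: (1, 1, 2)
  proc-D: (3, 2, 4)
  proc-F: (1, 3, 2)
  proc-H: (2, 3, 1)
(2) SAFE, for example via the order proc-A, proc-B, proc-F, proc-D, proc-H, proc-E.
Key observation: the first exact fit in this order is proc-B — it needs (1, 1, 2) with (2, 1, 2) free, meeting a requested resource to the last unit.
Check, step by step:
  pool = (0, 0, 2)
  run proc-A (needs (0, 0, 0), free (0, 0, 2)); after release of (2, 1, 0) the pool is (2, 1, 2)
  run proc-B (needs (1, 1, 2), free (2, 1, 2)); after release of (1, 2, 0) the pool is (3, 3, 2)
  run proc-F (needs (1, 3, 2), free (3, 3, 2)); after release of (0, 0, 2) the pool is (3, 3, 4)
  run proc-D (needs (3, 2, 4), free (3, 3, 4)); after release of (1, 1, 0) the pool is (4, 4, 4)
  run proc-H (needs (2, 3, 1), free (4, 4, 4)); after release of (2, 0, 0) the pool is (6, 4, 4)
  run proc-E (needs (6, 4, 0), free (6, 4, 4)); after release of (2, 2, 0) the pool is (8, 6, 4)
(3) The exact count: 3 of the possible complete orderings are safe sequences.
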